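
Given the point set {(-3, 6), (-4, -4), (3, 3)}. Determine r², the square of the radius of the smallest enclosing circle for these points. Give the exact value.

505/18

Call the three points A, B, C in the order given.
Side lengths²: AB² = 101, AC² = 45, BC² = 98.
Since AB² = 101 < 98 + 45 = 143, the triangle is acute, so the smallest enclosing circle is the circumcircle.
Circumcentre = (-11/6, 5/6), r² = 505/18.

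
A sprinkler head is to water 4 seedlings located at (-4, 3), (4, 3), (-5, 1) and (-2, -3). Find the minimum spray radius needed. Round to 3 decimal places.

The minimum enclosing circle of a finite set is fixed by two of the points (as a diameter) or three (as a circumcircle).
The minimum enclosing circle is determined by three boundary points: (4, 3), (-5, 1), (-2, -3).
Their circumcentre is (-5/14, 19/14) with r² = 2125/98.
The farthest remaining point (-4, 3) is at distance² 1565/98 ≤ 2125/98.
r = √(2125/98) ≈ 4.657.

4.657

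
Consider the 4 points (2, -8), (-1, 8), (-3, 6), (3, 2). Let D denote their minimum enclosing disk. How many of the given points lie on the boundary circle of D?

2

A smallest enclosing disk is always determined by at most three of the input points on its boundary.
The farthest pair is (2, -8)–(-1, 8) with squared distance 265. The circle on this segment as diameter has centre (0.5, 0) and r² = 265/4 = 66.25.
Check (-3, 6): distance² to centre = 48.25 ≤ 66.25, so it lies inside.
All remaining points lie in this disk, and no smaller disk contains both endpoints, so this is the minimum enclosing circle.
The points at distance exactly r from the centre are (2, -8), (-1, 8) — 2 points.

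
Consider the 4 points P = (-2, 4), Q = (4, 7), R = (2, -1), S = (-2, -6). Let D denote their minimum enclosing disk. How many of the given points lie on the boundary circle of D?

2

The minimum enclosing circle of a finite set is fixed by two of the points (as a diameter) or three (as a circumcircle).
The farthest pair is Q–S with squared distance 205. The circle on this segment as diameter has centre (1, 0.5) and r² = 205/4 = 51.25.
Check P: distance² to centre = 21.25 ≤ 51.25, so it lies inside.
All remaining points lie in this disk, and no smaller disk contains both endpoints, so this is the minimum enclosing circle.
The points at distance exactly r from the centre are Q, S — 2 points.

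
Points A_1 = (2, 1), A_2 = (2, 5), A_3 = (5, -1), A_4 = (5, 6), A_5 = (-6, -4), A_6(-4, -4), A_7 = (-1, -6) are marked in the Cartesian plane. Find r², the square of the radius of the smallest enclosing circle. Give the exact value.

55.25

By Welzl's lemma the MEC is supported by two points (diametrically opposite) or three points (on a circumcircle).
The farthest pair is A_4–A_5 with squared distance 221. The circle on this segment as diameter has centre (-0.5, 1) and r² = 221/4 = 55.25.
Check A_1: distance² to centre = 6.25 ≤ 55.25, so it lies inside.
All remaining points lie in this disk, and no smaller disk contains both endpoints, so this is the minimum enclosing circle.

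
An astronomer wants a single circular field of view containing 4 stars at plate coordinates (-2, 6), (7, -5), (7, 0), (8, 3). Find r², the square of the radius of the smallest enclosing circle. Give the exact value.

By Welzl's lemma the MEC is supported by two points (diametrically opposite) or three points (on a circumcircle).
The farthest pair is (-2, 6)–(7, -5) with squared distance 202. The circle on this segment as diameter has centre (2.5, 0.5) and r² = 202/4 = 50.5.
Check (7, 0): distance² to centre = 20.5 ≤ 50.5, so it lies inside.
All remaining points lie in this disk, and no smaller disk contains both endpoints, so this is the minimum enclosing circle.

50.5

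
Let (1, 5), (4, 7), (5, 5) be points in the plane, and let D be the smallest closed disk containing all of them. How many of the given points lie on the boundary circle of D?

Call the three points A, B, C in the order given.
Side lengths²: AB² = 13, AC² = 16, BC² = 5.
Since AC² = 16 < 13 + 5 = 18, the triangle is acute, so the smallest enclosing circle is the circumcircle.
Circumcentre = (3, 5.25), r² = 4.0625.
The points at distance exactly r from the centre are (1, 5), (4, 7), (5, 5) — 3 points.

3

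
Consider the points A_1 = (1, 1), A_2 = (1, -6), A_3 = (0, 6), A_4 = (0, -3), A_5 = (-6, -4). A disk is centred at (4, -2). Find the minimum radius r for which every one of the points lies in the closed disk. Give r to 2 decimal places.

The required radius is the distance from (4, -2) to the farthest point.
Squared distances: 18, 25, 80, 17, 104.
Maximum is 104, attained at A_5.
r = √104 ≈ 10.20.

10.20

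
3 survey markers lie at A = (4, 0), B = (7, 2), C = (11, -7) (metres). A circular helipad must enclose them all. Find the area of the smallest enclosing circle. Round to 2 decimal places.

Side lengths²: AB² = 13, AC² = 98, BC² = 97.
Since AC² = 98 < 97 + 13 = 110, the triangle is acute, so the smallest enclosing circle is the circumcircle.
Circumcentre = (8.1, -2.9), r² = 25.22.
Area = π·r² = π·25.22 ≈ 79.23.

79.23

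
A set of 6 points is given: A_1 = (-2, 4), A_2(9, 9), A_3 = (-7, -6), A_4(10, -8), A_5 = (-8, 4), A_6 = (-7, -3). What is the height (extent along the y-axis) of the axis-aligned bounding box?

max y = 9, min y = -8, so height = 17.

17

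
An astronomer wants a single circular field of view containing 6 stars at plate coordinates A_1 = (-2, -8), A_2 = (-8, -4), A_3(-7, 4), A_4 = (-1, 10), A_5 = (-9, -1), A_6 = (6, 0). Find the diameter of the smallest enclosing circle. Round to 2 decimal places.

18.03

The farthest pair is A_1–A_4 with squared distance 325. The circle on this segment as diameter has centre (-1.5, 1) and r² = 325/4 = 81.25.
Check A_2: distance² to centre = 67.25 ≤ 81.25, so it lies inside.
All remaining points lie in this disk, and no smaller disk contains both endpoints, so this is the minimum enclosing circle.
Diameter = 2r = 2√(81.25) ≈ 18.03.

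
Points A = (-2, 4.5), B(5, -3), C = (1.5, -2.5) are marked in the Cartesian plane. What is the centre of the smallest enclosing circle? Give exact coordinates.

(1.5, 0.75)

Side lengths²: AB² = 105.25, AC² = 61.25, BC² = 12.5.
Since AB² = 105.25 ≥ 61.25 + 12.5 = 73.75, the angle opposite AB is not acute, so the smallest enclosing circle has AB as diameter.
Centre = midpoint of AB = (1.5, 0.75), r² = 105.25/4 = 26.3125.
Centre = (1.5, 0.75).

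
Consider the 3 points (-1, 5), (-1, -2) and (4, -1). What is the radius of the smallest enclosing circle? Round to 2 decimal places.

Call the three points A, B, C in the order given.
Side lengths²: AB² = 49, AC² = 61, BC² = 26.
Since AC² = 61 < 49 + 26 = 75, the triangle is acute, so the smallest enclosing circle is the circumcircle.
Circumcentre = (0.9, 1.5), r² = 15.86.
r = √(15.86) ≈ 3.98.

3.98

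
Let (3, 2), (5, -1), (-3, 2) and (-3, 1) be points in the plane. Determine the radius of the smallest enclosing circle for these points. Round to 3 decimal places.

4.272

The farthest pair is (5, -1)–(-3, 2) with squared distance 73. The circle on this segment as diameter has centre (1, 0.5) and r² = 73/4 = 18.25.
Check (3, 2): distance² to centre = 6.25 ≤ 18.25, so it lies inside.
All remaining points lie in this disk, and no smaller disk contains both endpoints, so this is the minimum enclosing circle.
r = √(18.25) ≈ 4.272.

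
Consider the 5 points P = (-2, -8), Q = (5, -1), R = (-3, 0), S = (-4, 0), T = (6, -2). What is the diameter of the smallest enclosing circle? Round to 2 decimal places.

11.07

A smallest enclosing disk is always determined by at most three of the input points on its boundary.
The minimum enclosing circle is determined by three boundary points: P, S, T.
Their circumcentre is (11/19, -59/19) with r² = 11050/361.
The farthest remaining point Q is at distance² 8656/361 ≤ 11050/361.
Diameter = 2r = 2√(11050/361) ≈ 11.07.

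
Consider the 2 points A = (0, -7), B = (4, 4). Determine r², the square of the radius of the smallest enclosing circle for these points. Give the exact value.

34.25

The smallest circle enclosing two points has them as diameter endpoints.
Centre = midpoint = (2, -1.5); r² = |AB|²/4 = 137/4 = 34.25.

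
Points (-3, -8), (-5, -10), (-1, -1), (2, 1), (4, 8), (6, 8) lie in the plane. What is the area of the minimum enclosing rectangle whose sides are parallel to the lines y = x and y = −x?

130.5

In coordinates u = x + y, v = x − y the rectangle is axis-aligned; the map (x,y)→(u,v) scales areas by 2.
u-values: -11, -15, -2, 3, 12, 14; range = 14 − (-15) = 29.
v-values: 5, 5, 0, 1, -4, -2; range = 5 − (-4) = 9.
Area = (29 × 9) / 2 = 130.5.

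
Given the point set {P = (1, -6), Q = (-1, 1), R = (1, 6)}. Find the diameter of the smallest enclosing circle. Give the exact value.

12

Side lengths²: PQ² = 53, PR² = 144, QR² = 29.
Since PR² = 144 ≥ 53 + 29 = 82, the angle opposite PR is not acute, so the smallest enclosing circle has PR as diameter.
Centre = midpoint of PR = (1, 0), r² = 144/4 = 36.
Diameter = 2r = 2√36 = 12.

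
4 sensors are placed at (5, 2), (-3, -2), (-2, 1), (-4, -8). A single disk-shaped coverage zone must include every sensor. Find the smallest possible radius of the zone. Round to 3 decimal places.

The minimum enclosing circle of a finite set is fixed by two of the points (as a diameter) or three (as a circumcircle).
The farthest pair is (5, 2)–(-4, -8) with squared distance 181. The circle on this segment as diameter has centre (0.5, -3) and r² = 181/4 = 45.25.
Check (-3, -2): distance² to centre = 13.25 ≤ 45.25, so it lies inside.
All remaining points lie in this disk, and no smaller disk contains both endpoints, so this is the minimum enclosing circle.
r = √(45.25) ≈ 6.727.

6.727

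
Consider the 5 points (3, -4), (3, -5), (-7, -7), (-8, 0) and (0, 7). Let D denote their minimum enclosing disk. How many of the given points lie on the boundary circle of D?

3

By Welzl's lemma the MEC is supported by two points (diametrically opposite) or three points (on a circumcircle).
The minimum enclosing circle is determined by three boundary points: (3, -5), (-7, -7), (0, 7).
Their circumcentre is (-19/6, -1/6) with r² = 1105/18.
The farthest remaining point (3, -4) is at distance² 949/18 ≤ 1105/18.
The points at distance exactly r from the centre are (3, -5), (-7, -7), (0, 7) — 3 points.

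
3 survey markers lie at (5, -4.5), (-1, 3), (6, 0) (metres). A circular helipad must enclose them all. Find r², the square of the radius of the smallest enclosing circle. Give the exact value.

Call the three points A, B, C in the order given.
Side lengths²: AB² = 92.25, AC² = 21.25, BC² = 58.
Since AB² = 92.25 ≥ 58 + 21.25 = 79.25, the angle opposite AB is not acute, so the smallest enclosing circle has AB as diameter.
Centre = midpoint of AB = (2, -0.75), r² = 92.25/4 = 23.0625.

23.0625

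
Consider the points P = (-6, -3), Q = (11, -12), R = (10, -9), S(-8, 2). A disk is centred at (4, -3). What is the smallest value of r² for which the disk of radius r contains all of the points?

169

The required radius is the distance from (4, -3) to the farthest point.
Squared distances: 100, 130, 72, 169.
Maximum is 169, attained at S.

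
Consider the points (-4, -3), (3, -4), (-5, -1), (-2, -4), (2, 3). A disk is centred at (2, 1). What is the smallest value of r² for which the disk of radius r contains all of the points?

53

The required radius is the distance from (2, 1) to the farthest point.
Squared distances: 52, 26, 53, 41, 4.
Maximum is 53, attained at (-5, -1).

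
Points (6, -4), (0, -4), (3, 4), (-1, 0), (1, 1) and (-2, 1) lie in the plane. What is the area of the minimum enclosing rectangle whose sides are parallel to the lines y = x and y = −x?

In coordinates u = x + y, v = x − y the rectangle is axis-aligned; the map (x,y)→(u,v) scales areas by 2.
u-values: 2, -4, 7, -1, 2, -1; range = 7 − (-4) = 11.
v-values: 10, 4, -1, -1, 0, -3; range = 10 − (-3) = 13.
Area = (11 × 13) / 2 = 71.5.

71.5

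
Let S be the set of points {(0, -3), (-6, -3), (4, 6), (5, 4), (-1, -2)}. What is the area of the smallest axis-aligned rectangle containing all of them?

99

x ranges over [-6, 5], width 11.
y ranges over [-3, 6], height 9.
Area = 11 × 9 = 99.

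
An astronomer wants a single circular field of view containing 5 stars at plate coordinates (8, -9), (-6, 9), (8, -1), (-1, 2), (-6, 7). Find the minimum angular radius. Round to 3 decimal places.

The farthest pair is (8, -9)–(-6, 9) with squared distance 520. The circle on this segment as diameter has centre (1, 0) and r² = 520/4 = 130.
Check (8, -1): distance² to centre = 50 ≤ 130, so it lies inside.
All remaining points lie in this disk, and no smaller disk contains both endpoints, so this is the minimum enclosing circle.
r = √130 ≈ 11.402.

11.402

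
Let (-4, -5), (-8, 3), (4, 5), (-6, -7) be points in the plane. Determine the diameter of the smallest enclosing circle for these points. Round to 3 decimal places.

By Welzl's lemma the MEC is supported by two points (diametrically opposite) or three points (on a circumcircle).
The minimum enclosing circle is determined by three boundary points: (-8, 3), (4, 5), (-6, -7).
Their circumcentre is (-37/31, -26/31) with r² = 58682/961.
The farthest remaining point (-4, -5) is at distance² 24210/961 ≤ 58682/961.
Diameter = 2r = 2√(58682/961) ≈ 15.629.

15.629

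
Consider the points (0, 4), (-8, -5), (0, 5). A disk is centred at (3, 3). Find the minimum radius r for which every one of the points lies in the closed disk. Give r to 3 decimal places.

13.601

The required radius is the distance from (3, 3) to the farthest point.
Squared distances: 10, 185, 13.
Maximum is 185, attained at (-8, -5).
r = √185 ≈ 13.601.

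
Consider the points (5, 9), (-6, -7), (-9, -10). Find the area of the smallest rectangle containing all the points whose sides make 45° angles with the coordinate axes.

82.5

In coordinates u = x + y, v = x − y the rectangle is axis-aligned; the map (x,y)→(u,v) scales areas by 2.
u-values: 14, -13, -19; range = 14 − (-19) = 33.
v-values: -4, 1, 1; range = 1 − (-4) = 5.
Area = (33 × 5) / 2 = 82.5.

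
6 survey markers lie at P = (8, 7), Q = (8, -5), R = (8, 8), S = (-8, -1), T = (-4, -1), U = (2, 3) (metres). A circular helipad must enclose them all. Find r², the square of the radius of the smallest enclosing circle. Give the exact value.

A smallest enclosing disk is always determined by at most three of the input points on its boundary.
The minimum enclosing circle is determined by three boundary points: Q, R, S.
Their circumcentre is (1.125, 1.5) with r² = 89.515625.
The farthest remaining point P is at distance² 77.515625 ≤ 89.515625.

89.515625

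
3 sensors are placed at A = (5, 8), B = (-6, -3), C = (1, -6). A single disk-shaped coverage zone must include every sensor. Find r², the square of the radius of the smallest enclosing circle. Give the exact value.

Side lengths²: AB² = 242, AC² = 212, BC² = 58.
Since AB² = 242 < 212 + 58 = 270, the triangle is acute, so the smallest enclosing circle is the circumcircle.
Circumcentre = (0.2, 1.8), r² = 61.48.

61.48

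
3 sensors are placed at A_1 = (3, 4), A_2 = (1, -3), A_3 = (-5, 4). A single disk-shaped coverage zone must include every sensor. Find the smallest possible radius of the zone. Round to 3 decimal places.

4.794

Side lengths²: A_1A_2² = 53, A_1A_3² = 64, A_2A_3² = 85.
Since A_2A_3² = 85 < 64 + 53 = 117, the triangle is acute, so the smallest enclosing circle is the circumcircle.
Circumcentre = (-1, 19/14), r² = 4505/196.
r = √(4505/196) ≈ 4.794.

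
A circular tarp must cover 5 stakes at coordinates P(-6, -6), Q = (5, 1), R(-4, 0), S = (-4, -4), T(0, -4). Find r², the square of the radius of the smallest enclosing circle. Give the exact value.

42.5

The farthest pair is P–Q with squared distance 170. The circle on this segment as diameter has centre (-0.5, -2.5) and r² = 170/4 = 42.5.
Check R: distance² to centre = 18.5 ≤ 42.5, so it lies inside.
All remaining points lie in this disk, and no smaller disk contains both endpoints, so this is the minimum enclosing circle.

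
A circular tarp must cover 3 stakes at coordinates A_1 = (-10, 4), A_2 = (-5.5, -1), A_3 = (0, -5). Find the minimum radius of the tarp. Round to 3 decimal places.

Side lengths²: A_1A_2² = 45.25, A_1A_3² = 181, A_2A_3² = 46.25.
Since A_1A_3² = 181 ≥ 46.25 + 45.25 = 91.5, the angle opposite A_1A_3 is not acute, so the smallest enclosing circle has A_1A_3 as diameter.
Centre = midpoint of A_1A_3 = (-5, -0.5), r² = 181/4 = 45.25.
r = √(45.25) ≈ 6.727.

6.727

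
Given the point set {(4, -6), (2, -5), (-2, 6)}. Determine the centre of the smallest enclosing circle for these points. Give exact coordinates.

(1, 0)

Call the three points A, B, C in the order given.
Side lengths²: AB² = 5, AC² = 180, BC² = 137.
Since AC² = 180 ≥ 137 + 5 = 142, the angle opposite AC is not acute, so the smallest enclosing circle has AC as diameter.
Centre = midpoint of AC = (1, 0), r² = 180/4 = 45.
Centre = (1, 0).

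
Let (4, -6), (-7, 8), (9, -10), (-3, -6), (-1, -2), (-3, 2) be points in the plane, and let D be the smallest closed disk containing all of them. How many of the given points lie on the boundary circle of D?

2

The minimum enclosing circle of a finite set is fixed by two of the points (as a diameter) or three (as a circumcircle).
The farthest pair is (-7, 8)–(9, -10) with squared distance 580. The circle on this segment as diameter has centre (1, -1) and r² = 580/4 = 145.
Check (4, -6): distance² to centre = 34 ≤ 145, so it lies inside.
All remaining points lie in this disk, and no smaller disk contains both endpoints, so this is the minimum enclosing circle.
The points at distance exactly r from the centre are (-7, 8), (9, -10) — 2 points.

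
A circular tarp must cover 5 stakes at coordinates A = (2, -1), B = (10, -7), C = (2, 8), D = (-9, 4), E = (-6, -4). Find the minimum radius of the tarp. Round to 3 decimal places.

10.977

By Welzl's lemma the MEC is supported by two points (diametrically opposite) or three points (on a circumcircle).
The farthest pair is B–D with squared distance 482. The circle on this segment as diameter has centre (0.5, -1.5) and r² = 482/4 = 120.5.
Check A: distance² to centre = 2.5 ≤ 120.5, so it lies inside.
All remaining points lie in this disk, and no smaller disk contains both endpoints, so this is the minimum enclosing circle.
r = √(120.5) ≈ 10.977.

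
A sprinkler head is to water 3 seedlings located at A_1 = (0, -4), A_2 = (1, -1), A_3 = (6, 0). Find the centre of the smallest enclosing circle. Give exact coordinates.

Side lengths²: A_1A_2² = 10, A_1A_3² = 52, A_2A_3² = 26.
Since A_1A_3² = 52 ≥ 26 + 10 = 36, the angle opposite A_1A_3 is not acute, so the smallest enclosing circle has A_1A_3 as diameter.
Centre = midpoint of A_1A_3 = (3, -2), r² = 52/4 = 13.
Centre = (3, -2).

(3, -2)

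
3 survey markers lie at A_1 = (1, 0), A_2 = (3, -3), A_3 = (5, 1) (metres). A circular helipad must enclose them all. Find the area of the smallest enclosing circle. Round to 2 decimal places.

17.71

Side lengths²: A_1A_2² = 13, A_1A_3² = 17, A_2A_3² = 20.
Since A_2A_3² = 20 < 17 + 13 = 30, the triangle is acute, so the smallest enclosing circle is the circumcircle.
Circumcentre = (23/7, -9/14), r² = 1105/196.
Area = π·r² = π·1105/196 ≈ 17.71.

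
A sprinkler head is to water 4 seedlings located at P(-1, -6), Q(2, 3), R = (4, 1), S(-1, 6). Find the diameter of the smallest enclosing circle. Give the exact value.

The minimum enclosing circle of a finite set is fixed by two of the points (as a diameter) or three (as a circumcircle).
The farthest pair is P–S with squared distance 144. The circle on this segment as diameter has centre (-1, 0) and r² = 144/4 = 36.
Check Q: distance² to centre = 18 ≤ 36, so it lies inside.
All remaining points lie in this disk, and no smaller disk contains both endpoints, so this is the minimum enclosing circle.
Diameter = 2r = 2√36 = 12.

12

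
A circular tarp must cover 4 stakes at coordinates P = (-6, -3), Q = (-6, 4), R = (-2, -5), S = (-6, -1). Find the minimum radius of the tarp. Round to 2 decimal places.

4.92

The minimum enclosing circle of a finite set is fixed by two of the points (as a diameter) or three (as a circumcircle).
The farthest pair is Q–R with squared distance 97. The circle on this segment as diameter has centre (-4, -0.5) and r² = 97/4 = 24.25.
Check P: distance² to centre = 10.25 ≤ 24.25, so it lies inside.
All remaining points lie in this disk, and no smaller disk contains both endpoints, so this is the minimum enclosing circle.
r = √(24.25) ≈ 4.92.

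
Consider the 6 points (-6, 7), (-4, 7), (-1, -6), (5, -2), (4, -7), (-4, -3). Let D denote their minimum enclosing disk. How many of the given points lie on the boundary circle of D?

The minimum enclosing circle of a finite set is fixed by two of the points (as a diameter) or three (as a circumcircle).
The farthest pair is (-6, 7)–(4, -7) with squared distance 296. The circle on this segment as diameter has centre (-1, 0) and r² = 296/4 = 74.
Check (-4, 7): distance² to centre = 58 ≤ 74, so it lies inside.
All remaining points lie in this disk, and no smaller disk contains both endpoints, so this is the minimum enclosing circle.
The points at distance exactly r from the centre are (-6, 7), (4, -7) — 2 points.

2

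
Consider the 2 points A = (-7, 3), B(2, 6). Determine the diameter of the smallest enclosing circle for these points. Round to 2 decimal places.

9.49

The smallest circle enclosing two points has them as diameter endpoints.
Centre = midpoint = (-2.5, 4.5); r² = |AB|²/4 = 90/4 = 22.5.
Diameter = 2r = 2√(22.5) ≈ 9.49.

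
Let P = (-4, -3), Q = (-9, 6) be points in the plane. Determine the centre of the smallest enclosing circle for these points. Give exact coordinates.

The smallest circle enclosing two points has them as diameter endpoints.
Centre = midpoint = (-6.5, 1.5); r² = |PQ|²/4 = 106/4 = 26.5.
Centre = (-6.5, 1.5).

(-6.5, 1.5)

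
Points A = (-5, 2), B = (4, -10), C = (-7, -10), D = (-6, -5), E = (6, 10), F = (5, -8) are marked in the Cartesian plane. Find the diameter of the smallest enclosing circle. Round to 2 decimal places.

A smallest enclosing disk is always determined by at most three of the input points on its boundary.
The farthest pair is C–E with squared distance 569. The circle on this segment as diameter has centre (-0.5, 0) and r² = 569/4 = 142.25.
Check A: distance² to centre = 24.25 ≤ 142.25, so it lies inside.
All remaining points lie in this disk, and no smaller disk contains both endpoints, so this is the minimum enclosing circle.
Diameter = 2r = 2√(142.25) ≈ 23.85.

23.85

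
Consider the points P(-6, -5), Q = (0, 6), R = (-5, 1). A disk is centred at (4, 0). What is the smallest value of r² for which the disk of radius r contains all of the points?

The required radius is the distance from (4, 0) to the farthest point.
Squared distances: 125, 52, 82.
Maximum is 125, attained at P.

125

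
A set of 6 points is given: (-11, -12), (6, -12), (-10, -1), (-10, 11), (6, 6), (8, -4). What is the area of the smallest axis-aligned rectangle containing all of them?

437

x ranges over [-11, 8], width 19.
y ranges over [-12, 11], height 23.
Area = 19 × 23 = 437.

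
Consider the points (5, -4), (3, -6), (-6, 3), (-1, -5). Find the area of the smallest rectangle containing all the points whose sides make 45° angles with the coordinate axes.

In coordinates u = x + y, v = x − y the rectangle is axis-aligned; the map (x,y)→(u,v) scales areas by 2.
u-values: 1, -3, -3, -6; range = 1 − (-6) = 7.
v-values: 9, 9, -9, 4; range = 9 − (-9) = 18.
Area = (7 × 18) / 2 = 63.

63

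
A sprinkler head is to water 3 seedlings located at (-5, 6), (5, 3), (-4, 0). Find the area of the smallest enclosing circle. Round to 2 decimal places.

Call the three points A, B, C in the order given.
Side lengths²: AB² = 109, AC² = 37, BC² = 90.
Since AB² = 109 < 90 + 37 = 127, the triangle is acute, so the smallest enclosing circle is the circumcircle.
Circumcentre = (-9/38, 141/38), r² = 20165/722.
Area = π·r² = π·20165/722 ≈ 87.74.

87.74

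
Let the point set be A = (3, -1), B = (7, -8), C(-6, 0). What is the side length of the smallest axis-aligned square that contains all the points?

13

The bounding box has width 13 and height 8.
An axis-aligned square enclosing the set must have side ≥ max(width, height).
So the minimum side is max(13, 8) = 13.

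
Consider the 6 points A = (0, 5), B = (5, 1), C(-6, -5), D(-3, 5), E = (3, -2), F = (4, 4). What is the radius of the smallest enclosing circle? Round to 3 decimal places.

6.727

The farthest pair is C–F with squared distance 181. The circle on this segment as diameter has centre (-1, -0.5) and r² = 181/4 = 45.25.
Check A: distance² to centre = 31.25 ≤ 45.25, so it lies inside.
All remaining points lie in this disk, and no smaller disk contains both endpoints, so this is the minimum enclosing circle.
r = √(45.25) ≈ 6.727.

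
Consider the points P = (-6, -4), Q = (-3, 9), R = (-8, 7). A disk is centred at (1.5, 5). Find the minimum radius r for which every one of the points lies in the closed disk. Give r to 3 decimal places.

11.715

The required radius is the distance from (1.5, 5) to the farthest point.
Squared distances: 137.25, 36.25, 94.25.
Maximum is 137.25, attained at P.
r = √(137.25) ≈ 11.715.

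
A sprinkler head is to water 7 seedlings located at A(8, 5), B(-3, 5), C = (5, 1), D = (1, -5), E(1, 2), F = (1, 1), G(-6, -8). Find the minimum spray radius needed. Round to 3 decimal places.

The minimum enclosing circle of a finite set is fixed by two of the points (as a diameter) or three (as a circumcircle).
The farthest pair is A–G with squared distance 365. The circle on this segment as diameter has centre (1, -1.5) and r² = 365/4 = 91.25.
Check B: distance² to centre = 58.25 ≤ 91.25, so it lies inside.
All remaining points lie in this disk, and no smaller disk contains both endpoints, so this is the minimum enclosing circle.
r = √(91.25) ≈ 9.552.

9.552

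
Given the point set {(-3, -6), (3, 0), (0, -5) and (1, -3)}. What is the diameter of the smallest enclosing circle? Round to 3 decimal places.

8.485

The minimum enclosing circle of a finite set is fixed by two of the points (as a diameter) or three (as a circumcircle).
The farthest pair is (-3, -6)–(3, 0) with squared distance 72. The circle on this segment as diameter has centre (0, -3) and r² = 72/4 = 18.
Check (0, -5): distance² to centre = 4 ≤ 18, so it lies inside.
All remaining points lie in this disk, and no smaller disk contains both endpoints, so this is the minimum enclosing circle.
Diameter = 2r = 2√18 ≈ 8.485.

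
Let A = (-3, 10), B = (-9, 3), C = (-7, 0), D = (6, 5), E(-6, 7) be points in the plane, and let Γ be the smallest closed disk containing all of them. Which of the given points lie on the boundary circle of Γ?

B, D

A smallest enclosing disk is always determined by at most three of the input points on its boundary.
The farthest pair is B–D with squared distance 229. The circle on this segment as diameter has centre (-1.5, 4) and r² = 229/4 = 57.25.
Check A: distance² to centre = 38.25 ≤ 57.25, so it lies inside.
All remaining points lie in this disk, and no smaller disk contains both endpoints, so this is the minimum enclosing circle.
The points at distance exactly r from the centre are B, D — 2 points.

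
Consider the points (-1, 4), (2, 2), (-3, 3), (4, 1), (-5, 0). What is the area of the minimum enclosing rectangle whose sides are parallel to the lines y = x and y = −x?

45

In coordinates u = x + y, v = x − y the rectangle is axis-aligned; the map (x,y)→(u,v) scales areas by 2.
u-values: 3, 4, 0, 5, -5; range = 5 − (-5) = 10.
v-values: -5, 0, -6, 3, -5; range = 3 − (-6) = 9.
Area = (10 × 9) / 2 = 45.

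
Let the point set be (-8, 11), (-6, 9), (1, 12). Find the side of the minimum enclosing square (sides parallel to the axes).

The bounding box has width 9 and height 3.
An axis-aligned square enclosing the set must have side ≥ max(width, height).
So the minimum side is max(9, 3) = 9.

9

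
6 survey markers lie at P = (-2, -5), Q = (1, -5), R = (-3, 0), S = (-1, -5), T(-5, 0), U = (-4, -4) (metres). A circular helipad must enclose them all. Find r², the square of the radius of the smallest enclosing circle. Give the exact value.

15.25

The minimum enclosing circle of a finite set is fixed by two of the points (as a diameter) or three (as a circumcircle).
The farthest pair is Q–T with squared distance 61. The circle on this segment as diameter has centre (-2, -2.5) and r² = 61/4 = 15.25.
Check P: distance² to centre = 6.25 ≤ 15.25, so it lies inside.
All remaining points lie in this disk, and no smaller disk contains both endpoints, so this is the minimum enclosing circle.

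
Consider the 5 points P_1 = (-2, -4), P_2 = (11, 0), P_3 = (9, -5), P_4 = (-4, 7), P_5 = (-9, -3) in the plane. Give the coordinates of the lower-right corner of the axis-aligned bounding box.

(11, -5)

x-range [-9, 11], y-range [-5, 7].
The lower-right corner is (11, -5).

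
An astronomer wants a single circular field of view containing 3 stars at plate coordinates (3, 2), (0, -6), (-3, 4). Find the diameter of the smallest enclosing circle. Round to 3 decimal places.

Call the three points A, B, C in the order given.
Side lengths²: AB² = 73, AC² = 40, BC² = 109.
Since BC² = 109 < 73 + 40 = 113, the triangle is acute, so the smallest enclosing circle is the circumcircle.
Circumcentre = (-71/54, -17/18), r² = 39785/1458.
Diameter = 2r = 2√(39785/1458) ≈ 10.447.

10.447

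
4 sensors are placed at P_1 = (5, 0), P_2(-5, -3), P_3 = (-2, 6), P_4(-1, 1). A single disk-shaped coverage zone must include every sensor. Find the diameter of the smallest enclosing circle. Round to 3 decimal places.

The minimum enclosing circle of a finite set is fixed by two of the points (as a diameter) or three (as a circumcircle).
The minimum enclosing circle is determined by three boundary points: P_1, P_2, P_3.
Their circumcentre is (-11/18, 29/54) with r² = 46325/1458.
The farthest remaining point P_4 is at distance² 533/1458 ≤ 46325/1458.
Diameter = 2r = 2√(46325/1458) ≈ 11.274.

11.274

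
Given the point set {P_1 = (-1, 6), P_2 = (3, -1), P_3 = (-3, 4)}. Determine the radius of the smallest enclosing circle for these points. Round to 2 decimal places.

Side lengths²: P_1P_2² = 65, P_1P_3² = 8, P_2P_3² = 61.
Since P_1P_2² = 65 < 61 + 8 = 69, the triangle is acute, so the smallest enclosing circle is the circumcircle.
Circumcentre = (15/22, 51/22), r² = 3965/242.
r = √(3965/242) ≈ 4.05.

4.05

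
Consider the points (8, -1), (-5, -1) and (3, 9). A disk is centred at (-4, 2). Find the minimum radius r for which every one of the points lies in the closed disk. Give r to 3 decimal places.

12.369

The required radius is the distance from (-4, 2) to the farthest point.
Squared distances: 153, 10, 98.
Maximum is 153, attained at (8, -1).
r = √153 ≈ 12.369.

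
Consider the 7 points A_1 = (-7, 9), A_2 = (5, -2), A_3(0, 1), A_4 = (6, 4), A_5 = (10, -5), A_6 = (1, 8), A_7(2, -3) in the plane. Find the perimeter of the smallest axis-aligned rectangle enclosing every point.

Width = max x − min x = 10 − (-7) = 17.
Height = max y − min y = 9 − (-5) = 14.
Perimeter = 2(17 + 14) = 62.

62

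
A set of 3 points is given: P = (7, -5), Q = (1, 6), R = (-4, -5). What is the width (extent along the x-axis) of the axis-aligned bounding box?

11

max x = 7, min x = -4, so width = 11.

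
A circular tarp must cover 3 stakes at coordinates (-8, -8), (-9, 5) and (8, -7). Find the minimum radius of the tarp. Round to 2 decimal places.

Call the three points A, B, C in the order given.
Side lengths²: AB² = 170, AC² = 257, BC² = 433.
Since BC² = 433 ≥ 257 + 170 = 427, the angle opposite BC is not acute, so the smallest enclosing circle has BC as diameter.
Centre = midpoint of BC = (-0.5, -1), r² = 433/4 = 108.25.
r = √(108.25) ≈ 10.40.

10.40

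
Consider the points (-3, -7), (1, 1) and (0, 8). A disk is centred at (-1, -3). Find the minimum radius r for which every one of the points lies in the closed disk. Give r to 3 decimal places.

11.045

The required radius is the distance from (-1, -3) to the farthest point.
Squared distances: 20, 20, 122.
Maximum is 122, attained at (0, 8).
r = √122 ≈ 11.045.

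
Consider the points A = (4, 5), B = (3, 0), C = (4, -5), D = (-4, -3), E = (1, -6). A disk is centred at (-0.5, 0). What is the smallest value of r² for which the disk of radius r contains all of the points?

The required radius is the distance from (-0.5, 0) to the farthest point.
Squared distances: 45.25, 12.25, 45.25, 21.25, 38.25.
Maximum is 45.25, attained at A.

45.25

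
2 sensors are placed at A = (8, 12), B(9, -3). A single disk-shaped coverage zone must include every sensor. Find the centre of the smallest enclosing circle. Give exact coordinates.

The smallest circle enclosing two points has them as diameter endpoints.
Centre = midpoint = (8.5, 4.5); r² = |AB|²/4 = 226/4 = 56.5.
Centre = (8.5, 4.5).

(8.5, 4.5)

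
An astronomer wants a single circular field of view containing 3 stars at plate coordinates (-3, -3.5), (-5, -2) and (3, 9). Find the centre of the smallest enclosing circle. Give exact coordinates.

Call the three points A, B, C in the order given.
Side lengths²: AB² = 6.25, AC² = 192.25, BC² = 185.
Since AC² = 192.25 ≥ 185 + 6.25 = 191.25, the angle opposite AC is not acute, so the smallest enclosing circle has AC as diameter.
Centre = midpoint of AC = (0, 2.75), r² = 192.25/4 = 48.0625.
Centre = (0, 2.75).

(0, 2.75)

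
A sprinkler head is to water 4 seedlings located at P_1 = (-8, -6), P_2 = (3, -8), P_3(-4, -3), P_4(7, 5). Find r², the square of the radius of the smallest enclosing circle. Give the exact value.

The minimum enclosing circle of a finite set is fixed by two of the points (as a diameter) or three (as a circumcircle).
The farthest pair is P_1–P_4 with squared distance 346. The circle on this segment as diameter has centre (-0.5, -0.5) and r² = 346/4 = 86.5.
Check P_2: distance² to centre = 68.5 ≤ 86.5, so it lies inside.
All remaining points lie in this disk, and no smaller disk contains both endpoints, so this is the minimum enclosing circle.

86.5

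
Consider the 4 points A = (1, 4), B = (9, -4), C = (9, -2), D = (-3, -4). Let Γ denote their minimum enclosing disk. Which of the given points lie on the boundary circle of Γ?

The minimum enclosing circle is determined by three boundary points: A, B, D.
Their circumcentre is (3, -2) with r² = 40.
The farthest remaining point C is at distance² 36 ≤ 40.
The points at distance exactly r from the centre are A, B, D — 3 points.

A, B, D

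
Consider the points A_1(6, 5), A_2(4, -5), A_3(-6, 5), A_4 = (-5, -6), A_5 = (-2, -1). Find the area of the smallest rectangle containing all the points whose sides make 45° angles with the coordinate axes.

220

In coordinates u = x + y, v = x − y the rectangle is axis-aligned; the map (x,y)→(u,v) scales areas by 2.
u-values: 11, -1, -1, -11, -3; range = 11 − (-11) = 22.
v-values: 1, 9, -11, 1, -1; range = 9 − (-11) = 20.
Area = (22 × 20) / 2 = 220.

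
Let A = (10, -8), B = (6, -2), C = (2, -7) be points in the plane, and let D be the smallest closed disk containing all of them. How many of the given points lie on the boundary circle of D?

3

Side lengths²: AB² = 52, AC² = 65, BC² = 41.
Since AC² = 65 < 52 + 41 = 93, the triangle is acute, so the smallest enclosing circle is the circumcircle.
Circumcentre = (271/44, -137/22), r² = 34645/1936.
The points at distance exactly r from the centre are A, B, C — 3 points.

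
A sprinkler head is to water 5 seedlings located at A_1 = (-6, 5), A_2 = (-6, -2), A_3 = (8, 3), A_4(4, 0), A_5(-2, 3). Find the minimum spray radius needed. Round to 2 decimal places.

7.51

The minimum enclosing circle is determined by three boundary points: A_1, A_2, A_3.
Their circumcentre is (9/14, 1.5) with r² = 5525/98.
The farthest remaining point A_4 is at distance² 1325/98 ≤ 5525/98.
r = √(5525/98) ≈ 7.51.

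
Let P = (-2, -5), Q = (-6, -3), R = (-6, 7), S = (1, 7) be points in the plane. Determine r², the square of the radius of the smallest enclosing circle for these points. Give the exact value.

42.5

By Welzl's lemma the MEC is supported by two points (diametrically opposite) or three points (on a circumcircle).
The minimum enclosing circle is determined by three boundary points: P, R, S.
Their circumcentre is (-2.5, 1.5) with r² = 42.5.
The farthest remaining point Q is at distance² 32.5 ≤ 42.5.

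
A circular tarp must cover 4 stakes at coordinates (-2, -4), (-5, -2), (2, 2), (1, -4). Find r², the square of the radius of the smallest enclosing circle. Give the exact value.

12025/722

A smallest enclosing disk is always determined by at most three of the input points on its boundary.
The minimum enclosing circle is determined by three boundary points: (-5, -2), (2, 2), (1, -4).
Their circumcentre is (-45/38, -21/38) with r² = 12025/722.
The farthest remaining point (-2, -4) is at distance² 9061/722 ≤ 12025/722.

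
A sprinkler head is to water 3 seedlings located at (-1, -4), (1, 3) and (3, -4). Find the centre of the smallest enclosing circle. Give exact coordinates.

(1, -11/14)

Call the three points A, B, C in the order given.
Side lengths²: AB² = 53, AC² = 16, BC² = 53.
Since BC² = 53 < 53 + 16 = 69, the triangle is acute, so the smallest enclosing circle is the circumcircle.
Circumcentre = (1, -11/14), r² = 2809/196.
Centre = (1, -11/14).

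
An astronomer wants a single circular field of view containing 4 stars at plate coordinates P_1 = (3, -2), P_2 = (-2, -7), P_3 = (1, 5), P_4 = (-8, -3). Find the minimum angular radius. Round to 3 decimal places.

The minimum enclosing circle is determined by three boundary points: P_2, P_3, P_4.
Their circumcentre is (-29/14, -17/28) with r² = 32045/784.
The farthest remaining point P_1 is at distance² 21685/784 ≤ 32045/784.
r = √(32045/784) ≈ 6.393.

6.393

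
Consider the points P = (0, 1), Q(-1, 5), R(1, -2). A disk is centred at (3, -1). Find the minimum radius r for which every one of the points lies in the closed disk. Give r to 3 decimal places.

7.211

The required radius is the distance from (3, -1) to the farthest point.
Squared distances: 13, 52, 5.
Maximum is 52, attained at Q.
r = √52 ≈ 7.211.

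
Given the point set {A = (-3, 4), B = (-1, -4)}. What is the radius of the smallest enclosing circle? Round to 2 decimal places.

4.12

The smallest circle enclosing two points has them as diameter endpoints.
Centre = midpoint = (-2, 0); r² = |AB|²/4 = 68/4 = 17.
r = √17 ≈ 4.12.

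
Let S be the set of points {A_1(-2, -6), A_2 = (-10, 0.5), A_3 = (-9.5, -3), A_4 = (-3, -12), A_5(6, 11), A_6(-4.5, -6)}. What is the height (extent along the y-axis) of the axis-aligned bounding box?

max y = 11, min y = -12, so height = 23.

23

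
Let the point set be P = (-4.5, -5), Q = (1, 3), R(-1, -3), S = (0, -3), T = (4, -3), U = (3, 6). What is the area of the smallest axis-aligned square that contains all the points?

The bounding box has width 8.5 and height 11.
An axis-aligned square enclosing the set must have side ≥ max(width, height).
So the minimum side is max(8.5, 11) = 11.
Area = 11² = 121.

121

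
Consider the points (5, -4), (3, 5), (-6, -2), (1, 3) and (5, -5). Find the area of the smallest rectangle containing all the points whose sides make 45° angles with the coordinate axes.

112

In coordinates u = x + y, v = x − y the rectangle is axis-aligned; the map (x,y)→(u,v) scales areas by 2.
u-values: 1, 8, -8, 4, 0; range = 8 − (-8) = 16.
v-values: 9, -2, -4, -2, 10; range = 10 − (-4) = 14.
Area = (16 × 14) / 2 = 112.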